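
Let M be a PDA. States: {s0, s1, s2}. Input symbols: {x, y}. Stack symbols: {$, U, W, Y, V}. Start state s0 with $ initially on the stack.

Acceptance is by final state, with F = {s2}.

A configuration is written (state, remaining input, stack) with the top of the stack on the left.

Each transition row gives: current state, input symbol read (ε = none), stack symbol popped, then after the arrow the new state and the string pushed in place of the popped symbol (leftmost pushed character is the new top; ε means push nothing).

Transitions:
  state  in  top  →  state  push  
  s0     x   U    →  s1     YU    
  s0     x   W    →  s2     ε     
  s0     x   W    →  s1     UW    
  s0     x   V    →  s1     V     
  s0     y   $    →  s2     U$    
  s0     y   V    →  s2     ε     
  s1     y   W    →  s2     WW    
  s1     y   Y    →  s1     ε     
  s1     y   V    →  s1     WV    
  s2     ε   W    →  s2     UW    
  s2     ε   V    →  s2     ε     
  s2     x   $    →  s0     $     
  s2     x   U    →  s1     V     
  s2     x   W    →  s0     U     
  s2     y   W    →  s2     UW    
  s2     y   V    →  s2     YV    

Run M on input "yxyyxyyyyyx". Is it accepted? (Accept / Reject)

No computation consumes all input and reaches a final state.

Reject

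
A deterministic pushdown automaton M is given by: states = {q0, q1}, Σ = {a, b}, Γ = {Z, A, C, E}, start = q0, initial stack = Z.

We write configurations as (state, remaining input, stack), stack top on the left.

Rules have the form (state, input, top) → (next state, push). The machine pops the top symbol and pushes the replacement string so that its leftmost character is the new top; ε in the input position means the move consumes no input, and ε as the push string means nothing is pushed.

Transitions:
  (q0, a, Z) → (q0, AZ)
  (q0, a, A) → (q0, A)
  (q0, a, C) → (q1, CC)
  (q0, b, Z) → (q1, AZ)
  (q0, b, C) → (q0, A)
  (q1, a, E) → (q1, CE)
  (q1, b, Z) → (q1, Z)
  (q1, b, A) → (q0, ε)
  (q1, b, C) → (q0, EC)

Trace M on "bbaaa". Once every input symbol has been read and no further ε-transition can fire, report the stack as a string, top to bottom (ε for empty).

(q0, bbaaa, Z) ⊢ (q1, baaa, AZ) ⊢ (q0, aaa, Z) ⊢ (q0, aa, AZ) ⊢ (q0, a, AZ) ⊢ (q0, ε, AZ)
All input consumed in state q0 with stack AZ.

AZ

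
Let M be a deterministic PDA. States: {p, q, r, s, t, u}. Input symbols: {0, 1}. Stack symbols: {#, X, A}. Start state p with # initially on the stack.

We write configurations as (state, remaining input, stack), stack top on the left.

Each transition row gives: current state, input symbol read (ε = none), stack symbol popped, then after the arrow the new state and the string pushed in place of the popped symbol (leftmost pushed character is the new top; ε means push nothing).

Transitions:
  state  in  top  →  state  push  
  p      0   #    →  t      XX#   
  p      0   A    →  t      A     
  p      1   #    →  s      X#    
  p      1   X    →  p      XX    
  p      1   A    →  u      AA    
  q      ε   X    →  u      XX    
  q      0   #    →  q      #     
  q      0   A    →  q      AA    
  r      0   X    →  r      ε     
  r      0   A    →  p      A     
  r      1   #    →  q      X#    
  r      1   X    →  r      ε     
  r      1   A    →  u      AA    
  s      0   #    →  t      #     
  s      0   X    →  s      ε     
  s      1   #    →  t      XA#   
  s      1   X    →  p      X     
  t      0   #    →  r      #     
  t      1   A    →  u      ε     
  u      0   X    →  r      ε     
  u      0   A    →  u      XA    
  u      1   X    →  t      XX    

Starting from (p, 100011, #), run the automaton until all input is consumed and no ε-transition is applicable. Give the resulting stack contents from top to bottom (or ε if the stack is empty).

XXX#

(p, 100011, #) ⊢ (s, 00011, X#) ⊢ (s, 0011, #) ⊢ (t, 011, #) ⊢ (r, 11, #) ⊢ (q, 1, X#) ⊢ (u, 1, XX#) ⊢ (t, ε, XXX#)
All input consumed in state t with stack XXX#.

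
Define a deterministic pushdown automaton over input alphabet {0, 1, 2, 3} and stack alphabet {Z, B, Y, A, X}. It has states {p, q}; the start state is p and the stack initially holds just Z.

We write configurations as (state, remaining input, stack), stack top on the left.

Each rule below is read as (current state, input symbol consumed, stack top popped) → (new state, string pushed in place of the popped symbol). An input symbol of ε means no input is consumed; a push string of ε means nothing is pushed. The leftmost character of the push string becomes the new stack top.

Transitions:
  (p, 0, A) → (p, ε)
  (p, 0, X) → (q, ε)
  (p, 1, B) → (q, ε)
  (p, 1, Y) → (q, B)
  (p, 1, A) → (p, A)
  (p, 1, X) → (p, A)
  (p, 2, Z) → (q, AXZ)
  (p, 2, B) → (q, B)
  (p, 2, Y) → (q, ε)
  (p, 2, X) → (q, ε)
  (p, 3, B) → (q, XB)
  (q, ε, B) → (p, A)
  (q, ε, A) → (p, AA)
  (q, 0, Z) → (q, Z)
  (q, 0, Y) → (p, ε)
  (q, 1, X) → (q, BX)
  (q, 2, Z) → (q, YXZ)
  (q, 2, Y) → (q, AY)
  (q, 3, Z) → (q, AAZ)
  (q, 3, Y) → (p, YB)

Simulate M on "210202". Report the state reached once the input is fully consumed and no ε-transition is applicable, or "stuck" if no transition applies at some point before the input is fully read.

stuck

(p, 210202, Z)
  read 2, top Z: go to q, push AXZ → (q, 10202, AXZ)
  ε-move, top A: go to p, push AA → (p, 10202, AAXZ)
  read 1, top A: go to p, push A → (p, 0202, AAXZ)
  read 0, top A: go to p, push ε → (p, 202, AXZ)
No transition for (p, 2, top A); M blocks with input 202 remaining.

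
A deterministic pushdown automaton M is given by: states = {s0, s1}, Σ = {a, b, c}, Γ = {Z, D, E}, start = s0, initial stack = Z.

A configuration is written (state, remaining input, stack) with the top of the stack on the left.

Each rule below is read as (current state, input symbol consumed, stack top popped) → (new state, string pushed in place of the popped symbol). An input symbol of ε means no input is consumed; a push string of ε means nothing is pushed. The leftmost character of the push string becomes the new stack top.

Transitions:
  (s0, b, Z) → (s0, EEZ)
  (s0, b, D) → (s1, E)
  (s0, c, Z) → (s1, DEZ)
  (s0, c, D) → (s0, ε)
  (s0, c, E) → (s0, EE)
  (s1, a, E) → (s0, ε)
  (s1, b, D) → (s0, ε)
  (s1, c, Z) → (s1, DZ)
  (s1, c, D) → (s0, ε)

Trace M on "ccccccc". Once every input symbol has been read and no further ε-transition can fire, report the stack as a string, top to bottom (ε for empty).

EEEEEEZ

(s0, ccccccc, Z)
  read c, top Z: go to s1, push DEZ → (s1, cccccc, DEZ)
  read c, top D: go to s0, push ε → (s0, ccccc, EZ)
  read c, top E: go to s0, push EE → (s0, cccc, EEZ)
  read c, top E: go to s0, push EE → (s0, ccc, EEEZ)
  read c, top E: go to s0, push EE → (s0, cc, EEEEZ)
  read c, top E: go to s0, push EE → (s0, c, EEEEEZ)
  read c, top E: go to s0, push EE → (s0, ε, EEEEEEZ)
All input consumed in state s0 with stack EEEEEEZ.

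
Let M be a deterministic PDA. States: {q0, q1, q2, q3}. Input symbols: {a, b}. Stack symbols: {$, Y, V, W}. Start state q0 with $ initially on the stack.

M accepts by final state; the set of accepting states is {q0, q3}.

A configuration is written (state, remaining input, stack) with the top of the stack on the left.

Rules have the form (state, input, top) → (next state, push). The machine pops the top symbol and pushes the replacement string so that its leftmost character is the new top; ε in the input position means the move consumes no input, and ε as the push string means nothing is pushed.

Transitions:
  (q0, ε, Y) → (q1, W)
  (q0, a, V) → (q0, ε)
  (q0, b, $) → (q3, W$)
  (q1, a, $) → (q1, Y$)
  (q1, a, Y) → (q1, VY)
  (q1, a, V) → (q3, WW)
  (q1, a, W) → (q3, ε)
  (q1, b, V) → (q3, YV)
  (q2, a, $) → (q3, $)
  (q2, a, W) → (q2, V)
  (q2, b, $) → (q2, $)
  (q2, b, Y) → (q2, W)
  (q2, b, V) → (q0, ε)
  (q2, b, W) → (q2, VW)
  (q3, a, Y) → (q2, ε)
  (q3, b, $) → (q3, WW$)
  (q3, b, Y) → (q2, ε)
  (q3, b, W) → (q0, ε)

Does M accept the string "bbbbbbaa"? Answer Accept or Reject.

(q0, bbbbbbaa, $) ⊢ (q3, bbbbbaa, W$) ⊢ (q0, bbbbaa, $) ⊢ (q3, bbbaa, W$) ⊢ (q0, bbaa, $) ⊢ (q3, baa, W$) ⊢ (q0, aa, $)
No transition applies at (q0, aa, $); input not fully consumed.

Reject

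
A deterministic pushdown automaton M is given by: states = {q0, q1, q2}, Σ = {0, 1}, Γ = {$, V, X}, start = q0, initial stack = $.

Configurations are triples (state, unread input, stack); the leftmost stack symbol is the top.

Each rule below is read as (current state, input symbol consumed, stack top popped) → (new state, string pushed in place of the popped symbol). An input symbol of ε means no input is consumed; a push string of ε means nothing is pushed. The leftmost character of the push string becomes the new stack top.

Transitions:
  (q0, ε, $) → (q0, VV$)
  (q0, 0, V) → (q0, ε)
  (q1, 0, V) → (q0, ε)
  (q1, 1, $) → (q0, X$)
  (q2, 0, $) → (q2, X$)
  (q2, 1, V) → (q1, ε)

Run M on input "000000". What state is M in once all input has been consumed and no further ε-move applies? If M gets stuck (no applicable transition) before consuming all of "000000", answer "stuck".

(q0, 000000, $) ⊢ (q0, 000000, VV$) ⊢ (q0, 00000, V$) ⊢ (q0, 0000, $) ⊢ (q0, 0000, VV$) ⊢ (q0, 000, V$) ⊢ (q0, 00, $) ⊢ (q0, 00, VV$) ⊢ (q0, 0, V$) ⊢ (q0, ε, $) ⊢ (q0, ε, VV$)
All input consumed; M is in state q0.

q0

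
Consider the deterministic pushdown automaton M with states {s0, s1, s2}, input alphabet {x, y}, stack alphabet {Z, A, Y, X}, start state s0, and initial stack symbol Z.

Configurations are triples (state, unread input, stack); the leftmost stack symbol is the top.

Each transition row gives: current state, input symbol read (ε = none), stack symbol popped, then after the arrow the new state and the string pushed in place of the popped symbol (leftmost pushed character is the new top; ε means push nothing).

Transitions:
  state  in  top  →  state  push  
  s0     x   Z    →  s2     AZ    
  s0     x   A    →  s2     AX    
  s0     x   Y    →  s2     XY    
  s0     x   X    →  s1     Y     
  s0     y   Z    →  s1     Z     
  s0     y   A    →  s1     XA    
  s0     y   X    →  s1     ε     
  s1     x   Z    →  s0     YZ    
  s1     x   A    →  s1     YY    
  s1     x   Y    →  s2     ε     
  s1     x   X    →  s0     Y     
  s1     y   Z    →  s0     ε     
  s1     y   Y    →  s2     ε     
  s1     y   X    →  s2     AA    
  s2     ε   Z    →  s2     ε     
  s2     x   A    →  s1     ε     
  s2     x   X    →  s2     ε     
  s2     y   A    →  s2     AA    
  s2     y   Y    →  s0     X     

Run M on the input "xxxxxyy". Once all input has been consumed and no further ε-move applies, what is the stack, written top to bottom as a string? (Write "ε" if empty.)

Z

(s0, xxxxxyy, Z) ⊢ (s2, xxxxyy, AZ) ⊢ (s1, xxxyy, Z) ⊢ (s0, xxyy, YZ) ⊢ (s2, xyy, XYZ) ⊢ (s2, yy, YZ) ⊢ (s0, y, XZ) ⊢ (s1, ε, Z)
All input consumed in state s1 with stack Z.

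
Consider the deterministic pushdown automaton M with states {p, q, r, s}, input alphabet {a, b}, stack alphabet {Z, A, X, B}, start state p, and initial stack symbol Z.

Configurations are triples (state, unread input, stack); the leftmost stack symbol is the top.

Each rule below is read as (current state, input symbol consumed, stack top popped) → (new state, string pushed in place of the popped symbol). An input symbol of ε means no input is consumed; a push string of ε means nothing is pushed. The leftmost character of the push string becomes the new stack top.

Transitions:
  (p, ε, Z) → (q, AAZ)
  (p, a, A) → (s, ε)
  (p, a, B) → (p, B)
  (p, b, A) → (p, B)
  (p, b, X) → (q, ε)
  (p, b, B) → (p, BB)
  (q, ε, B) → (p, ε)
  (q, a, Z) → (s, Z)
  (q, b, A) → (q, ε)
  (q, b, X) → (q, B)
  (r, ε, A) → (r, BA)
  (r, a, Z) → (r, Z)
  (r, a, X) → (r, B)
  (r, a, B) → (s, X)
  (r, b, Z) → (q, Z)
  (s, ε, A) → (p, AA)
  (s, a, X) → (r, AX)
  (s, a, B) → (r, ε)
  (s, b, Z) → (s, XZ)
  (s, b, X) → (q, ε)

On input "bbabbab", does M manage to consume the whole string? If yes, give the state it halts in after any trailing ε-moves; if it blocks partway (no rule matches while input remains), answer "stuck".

s

(p, bbabbab, Z)
  ε-move, top Z: go to q, push AAZ → (q, bbabbab, AAZ)
  read b, top A: go to q, push ε → (q, babbab, AZ)
  read b, top A: go to q, push ε → (q, abbab, Z)
  read a, top Z: go to s, push Z → (s, bbab, Z)
  read b, top Z: go to s, push XZ → (s, bab, XZ)
  read b, top X: go to q, push ε → (q, ab, Z)
  read a, top Z: go to s, push Z → (s, b, Z)
  read b, top Z: go to s, push XZ → (s, ε, XZ)
All input consumed; M is in state s.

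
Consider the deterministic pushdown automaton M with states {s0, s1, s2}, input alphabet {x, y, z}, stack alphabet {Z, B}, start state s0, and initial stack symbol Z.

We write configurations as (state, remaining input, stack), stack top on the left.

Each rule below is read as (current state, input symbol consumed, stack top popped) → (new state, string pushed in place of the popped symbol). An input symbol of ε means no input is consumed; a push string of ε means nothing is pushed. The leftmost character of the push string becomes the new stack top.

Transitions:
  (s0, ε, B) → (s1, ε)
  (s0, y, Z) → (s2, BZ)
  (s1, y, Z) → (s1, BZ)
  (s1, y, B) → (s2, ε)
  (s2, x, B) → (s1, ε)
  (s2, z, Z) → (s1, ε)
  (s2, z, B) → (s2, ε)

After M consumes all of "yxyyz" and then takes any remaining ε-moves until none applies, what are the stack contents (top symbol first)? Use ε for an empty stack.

(s0, yxyyz, Z)
  read y, top Z: go to s2, push BZ → (s2, xyyz, BZ)
  read x, top B: go to s1, push ε → (s1, yyz, Z)
  read y, top Z: go to s1, push BZ → (s1, yz, BZ)
  read y, top B: go to s2, push ε → (s2, z, Z)
  read z, top Z: go to s1, push ε → (s1, ε, ε)
All input consumed in state s1 with stack ε.

ε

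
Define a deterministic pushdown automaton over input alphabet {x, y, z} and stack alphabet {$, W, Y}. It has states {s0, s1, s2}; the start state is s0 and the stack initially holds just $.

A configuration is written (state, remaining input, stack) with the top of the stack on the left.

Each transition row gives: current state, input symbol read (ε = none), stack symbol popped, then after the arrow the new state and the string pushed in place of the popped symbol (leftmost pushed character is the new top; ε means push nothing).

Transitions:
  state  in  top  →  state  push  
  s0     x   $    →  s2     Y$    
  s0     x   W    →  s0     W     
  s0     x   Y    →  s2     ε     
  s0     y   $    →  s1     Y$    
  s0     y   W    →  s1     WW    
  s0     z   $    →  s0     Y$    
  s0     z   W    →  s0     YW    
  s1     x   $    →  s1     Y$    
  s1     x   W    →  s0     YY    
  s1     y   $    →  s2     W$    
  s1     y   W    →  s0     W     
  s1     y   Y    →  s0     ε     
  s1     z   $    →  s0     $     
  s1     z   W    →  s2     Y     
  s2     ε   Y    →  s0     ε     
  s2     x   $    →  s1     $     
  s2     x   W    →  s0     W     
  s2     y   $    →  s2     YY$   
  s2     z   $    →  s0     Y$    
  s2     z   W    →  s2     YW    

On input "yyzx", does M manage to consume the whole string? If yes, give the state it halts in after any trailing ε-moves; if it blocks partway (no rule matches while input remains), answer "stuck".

s2

(s0, yyzx, $)
  read y, top $: go to s1, push Y$ → (s1, yzx, Y$)
  read y, top Y: go to s0, push ε → (s0, zx, $)
  read z, top $: go to s0, push Y$ → (s0, x, Y$)
  read x, top Y: go to s2, push ε → (s2, ε, $)
All input consumed; M is in state s2.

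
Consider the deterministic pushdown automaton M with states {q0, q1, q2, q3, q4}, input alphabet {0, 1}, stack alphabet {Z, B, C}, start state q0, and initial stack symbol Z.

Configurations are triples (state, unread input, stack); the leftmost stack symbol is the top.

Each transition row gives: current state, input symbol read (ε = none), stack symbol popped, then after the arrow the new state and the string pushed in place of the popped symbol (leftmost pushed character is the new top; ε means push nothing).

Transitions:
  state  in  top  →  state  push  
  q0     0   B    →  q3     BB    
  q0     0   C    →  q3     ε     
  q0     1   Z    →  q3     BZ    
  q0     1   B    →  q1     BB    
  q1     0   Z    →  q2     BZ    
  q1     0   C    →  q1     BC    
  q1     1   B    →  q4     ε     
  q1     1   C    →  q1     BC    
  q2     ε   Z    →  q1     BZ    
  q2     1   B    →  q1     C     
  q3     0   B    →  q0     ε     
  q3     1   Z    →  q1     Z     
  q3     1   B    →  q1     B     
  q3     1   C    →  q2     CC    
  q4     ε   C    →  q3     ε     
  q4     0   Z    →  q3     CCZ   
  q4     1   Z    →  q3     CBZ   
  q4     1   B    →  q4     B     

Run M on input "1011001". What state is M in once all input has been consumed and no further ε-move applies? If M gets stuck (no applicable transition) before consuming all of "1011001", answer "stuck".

stuck

(q0, 1011001, Z) ⊢ (q3, 011001, BZ) ⊢ (q0, 11001, Z) ⊢ (q3, 1001, BZ) ⊢ (q1, 001, BZ)
No transition for (q1, 0, top B); M blocks with input 001 remaining.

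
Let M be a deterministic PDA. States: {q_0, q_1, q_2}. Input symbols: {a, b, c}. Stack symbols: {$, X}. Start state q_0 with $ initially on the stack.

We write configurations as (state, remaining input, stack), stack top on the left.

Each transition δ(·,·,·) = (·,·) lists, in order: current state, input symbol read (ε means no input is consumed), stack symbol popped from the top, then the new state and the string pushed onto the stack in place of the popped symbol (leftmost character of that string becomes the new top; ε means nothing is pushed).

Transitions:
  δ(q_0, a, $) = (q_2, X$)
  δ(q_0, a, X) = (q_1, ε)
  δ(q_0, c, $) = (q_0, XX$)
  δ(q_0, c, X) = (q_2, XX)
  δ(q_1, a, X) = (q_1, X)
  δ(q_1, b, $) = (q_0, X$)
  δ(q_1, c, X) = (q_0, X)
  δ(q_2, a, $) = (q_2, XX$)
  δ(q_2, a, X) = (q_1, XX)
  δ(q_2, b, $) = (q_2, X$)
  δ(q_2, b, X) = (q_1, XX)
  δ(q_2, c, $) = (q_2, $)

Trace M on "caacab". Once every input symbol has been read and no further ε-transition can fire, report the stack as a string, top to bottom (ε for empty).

X$

(q_0, caacab, $) ⊢ (q_0, aacab, XX$) ⊢ (q_1, acab, X$) ⊢ (q_1, cab, X$) ⊢ (q_0, ab, X$) ⊢ (q_1, b, $) ⊢ (q_0, ε, X$)
All input consumed in state q_0 with stack X$.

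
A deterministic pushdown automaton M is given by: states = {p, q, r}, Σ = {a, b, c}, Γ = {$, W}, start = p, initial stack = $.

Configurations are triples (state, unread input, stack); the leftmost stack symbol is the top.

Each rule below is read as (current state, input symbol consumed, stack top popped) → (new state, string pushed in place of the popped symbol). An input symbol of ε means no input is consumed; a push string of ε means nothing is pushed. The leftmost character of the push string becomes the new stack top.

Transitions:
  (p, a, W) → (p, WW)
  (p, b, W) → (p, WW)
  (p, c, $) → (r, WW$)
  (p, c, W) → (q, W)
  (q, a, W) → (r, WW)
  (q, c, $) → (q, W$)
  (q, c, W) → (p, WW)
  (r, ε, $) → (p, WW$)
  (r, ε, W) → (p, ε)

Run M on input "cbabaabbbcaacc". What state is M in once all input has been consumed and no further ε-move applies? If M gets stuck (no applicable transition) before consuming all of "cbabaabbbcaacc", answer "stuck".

(p, cbabaabbbcaacc, $)
  read c, top $: go to r, push WW$ → (r, babaabbbcaacc, WW$)
  ε-move, top W: go to p, push ε → (p, babaabbbcaacc, W$)
  read b, top W: go to p, push WW → (p, abaabbbcaacc, WW$)
  read a, top W: go to p, push WW → (p, baabbbcaacc, WWW$)
  read b, top W: go to p, push WW → (p, aabbbcaacc, WWWW$)
  read a, top W: go to p, push WW → (p, abbbcaacc, WWWWW$)
  read a, top W: go to p, push WW → (p, bbbcaacc, WWWWWW$)
  read b, top W: go to p, push WW → (p, bbcaacc, WWWWWWW$)
  read b, top W: go to p, push WW → (p, bcaacc, WWWWWWWW$)
  read b, top W: go to p, push WW → (p, caacc, WWWWWWWWW$)
  read c, top W: go to q, push W → (q, aacc, WWWWWWWWW$)
  read a, top W: go to r, push WW → (r, acc, WWWWWWWWWW$)
  ε-move, top W: go to p, push ε → (p, acc, WWWWWWWWW$)
  read a, top W: go to p, push WW → (p, cc, WWWWWWWWWW$)
  read c, top W: go to q, push W → (q, c, WWWWWWWWWW$)
  read c, top W: go to p, push WW → (p, ε, WWWWWWWWWWW$)
All input consumed; M is in state p.

p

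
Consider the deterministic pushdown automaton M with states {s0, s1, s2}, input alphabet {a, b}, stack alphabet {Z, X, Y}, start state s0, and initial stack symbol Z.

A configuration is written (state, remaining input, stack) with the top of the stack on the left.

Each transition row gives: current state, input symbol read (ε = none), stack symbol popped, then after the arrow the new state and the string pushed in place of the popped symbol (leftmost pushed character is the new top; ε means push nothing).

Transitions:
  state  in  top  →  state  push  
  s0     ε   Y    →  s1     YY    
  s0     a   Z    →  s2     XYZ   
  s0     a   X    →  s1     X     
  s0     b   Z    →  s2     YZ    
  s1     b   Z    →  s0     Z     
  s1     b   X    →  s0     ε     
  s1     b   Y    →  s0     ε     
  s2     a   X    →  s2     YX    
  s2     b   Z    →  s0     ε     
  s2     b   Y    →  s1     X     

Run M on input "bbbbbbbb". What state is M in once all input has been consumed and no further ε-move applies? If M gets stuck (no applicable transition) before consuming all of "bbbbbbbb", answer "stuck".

(s0, bbbbbbbb, Z)
  read b, top Z: go to s2, push YZ → (s2, bbbbbbb, YZ)
  read b, top Y: go to s1, push X → (s1, bbbbbb, XZ)
  read b, top X: go to s0, push ε → (s0, bbbbb, Z)
  read b, top Z: go to s2, push YZ → (s2, bbbb, YZ)
  read b, top Y: go to s1, push X → (s1, bbb, XZ)
  read b, top X: go to s0, push ε → (s0, bb, Z)
  read b, top Z: go to s2, push YZ → (s2, b, YZ)
  read b, top Y: go to s1, push X → (s1, ε, XZ)
All input consumed; M is in state s1.

s1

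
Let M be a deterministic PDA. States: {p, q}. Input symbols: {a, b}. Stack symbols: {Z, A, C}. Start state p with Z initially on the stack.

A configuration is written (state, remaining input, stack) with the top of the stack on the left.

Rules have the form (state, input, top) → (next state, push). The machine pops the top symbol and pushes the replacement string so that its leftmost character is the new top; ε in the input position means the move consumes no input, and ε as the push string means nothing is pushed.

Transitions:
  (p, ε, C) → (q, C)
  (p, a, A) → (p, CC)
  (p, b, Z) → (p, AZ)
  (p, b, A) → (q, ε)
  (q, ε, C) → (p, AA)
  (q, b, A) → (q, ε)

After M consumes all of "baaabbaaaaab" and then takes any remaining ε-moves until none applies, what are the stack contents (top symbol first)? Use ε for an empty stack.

(p, baaabbaaaaab, Z)
  read b, top Z: go to p, push AZ → (p, aaabbaaaaab, AZ)
  read a, top A: go to p, push CC → (p, aabbaaaaab, CCZ)
  ε-move, top C: go to q, push C → (q, aabbaaaaab, CCZ)
  ε-move, top C: go to p, push AA → (p, aabbaaaaab, AACZ)
  read a, top A: go to p, push CC → (p, abbaaaaab, CCACZ)
  ε-move, top C: go to q, push C → (q, abbaaaaab, CCACZ)
  ε-move, top C: go to p, push AA → (p, abbaaaaab, AACACZ)
  read a, top A: go to p, push CC → (p, bbaaaaab, CCACACZ)
  ε-move, top C: go to q, push C → (q, bbaaaaab, CCACACZ)
  ε-move, top C: go to p, push AA → (p, bbaaaaab, AACACACZ)
  read b, top A: go to q, push ε → (q, baaaaab, ACACACZ)
  read b, top A: go to q, push ε → (q, aaaaab, CACACZ)
  ε-move, top C: go to p, push AA → (p, aaaaab, AAACACZ)
  read a, top A: go to p, push CC → (p, aaaab, CCAACACZ)
  ε-move, top C: go to q, push C → (q, aaaab, CCAACACZ)
  ε-move, top C: go to p, push AA → (p, aaaab, AACAACACZ)
  read a, top A: go to p, push CC → (p, aaab, CCACAACACZ)
  ε-move, top C: go to q, push C → (q, aaab, CCACAACACZ)
  ε-move, top C: go to p, push AA → (p, aaab, AACACAACACZ)
  read a, top A: go to p, push CC → (p, aab, CCACACAACACZ)
  ε-move, top C: go to q, push C → (q, aab, CCACACAACACZ)
  ε-move, top C: go to p, push AA → (p, aab, AACACACAACACZ)
  read a, top A: go to p, push CC → (p, ab, CCACACACAACACZ)
  ε-move, top C: go to q, push C → (q, ab, CCACACACAACACZ)
  ε-move, top C: go to p, push AA → (p, ab, AACACACACAACACZ)
  read a, top A: go to p, push CC → (p, b, CCACACACACAACACZ)
  ε-move, top C: go to q, push C → (q, b, CCACACACACAACACZ)
  ε-move, top C: go to p, push AA → (p, b, AACACACACACAACACZ)
  read b, top A: go to q, push ε → (q, ε, ACACACACACAACACZ)
All input consumed in state q with stack ACACACACACAACACZ.

ACACACACACAACACZ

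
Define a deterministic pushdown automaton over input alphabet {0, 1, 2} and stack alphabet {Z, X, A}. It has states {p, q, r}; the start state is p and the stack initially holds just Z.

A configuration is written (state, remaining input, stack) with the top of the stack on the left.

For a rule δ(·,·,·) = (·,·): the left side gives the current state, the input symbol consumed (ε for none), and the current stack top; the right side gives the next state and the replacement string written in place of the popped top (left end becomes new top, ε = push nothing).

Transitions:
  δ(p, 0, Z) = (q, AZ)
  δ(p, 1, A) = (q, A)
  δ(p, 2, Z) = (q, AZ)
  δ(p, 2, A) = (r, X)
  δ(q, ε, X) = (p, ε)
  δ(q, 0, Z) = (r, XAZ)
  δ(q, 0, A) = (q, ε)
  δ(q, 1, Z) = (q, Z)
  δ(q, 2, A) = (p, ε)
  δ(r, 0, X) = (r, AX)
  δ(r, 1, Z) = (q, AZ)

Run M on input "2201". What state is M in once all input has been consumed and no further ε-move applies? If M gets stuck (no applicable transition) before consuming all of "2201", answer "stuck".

stuck

(p, 2201, Z)
  read 2, top Z: go to q, push AZ → (q, 201, AZ)
  read 2, top A: go to p, push ε → (p, 01, Z)
  read 0, top Z: go to q, push AZ → (q, 1, AZ)
No transition for (q, 1, top A); M blocks with input 1 remaining.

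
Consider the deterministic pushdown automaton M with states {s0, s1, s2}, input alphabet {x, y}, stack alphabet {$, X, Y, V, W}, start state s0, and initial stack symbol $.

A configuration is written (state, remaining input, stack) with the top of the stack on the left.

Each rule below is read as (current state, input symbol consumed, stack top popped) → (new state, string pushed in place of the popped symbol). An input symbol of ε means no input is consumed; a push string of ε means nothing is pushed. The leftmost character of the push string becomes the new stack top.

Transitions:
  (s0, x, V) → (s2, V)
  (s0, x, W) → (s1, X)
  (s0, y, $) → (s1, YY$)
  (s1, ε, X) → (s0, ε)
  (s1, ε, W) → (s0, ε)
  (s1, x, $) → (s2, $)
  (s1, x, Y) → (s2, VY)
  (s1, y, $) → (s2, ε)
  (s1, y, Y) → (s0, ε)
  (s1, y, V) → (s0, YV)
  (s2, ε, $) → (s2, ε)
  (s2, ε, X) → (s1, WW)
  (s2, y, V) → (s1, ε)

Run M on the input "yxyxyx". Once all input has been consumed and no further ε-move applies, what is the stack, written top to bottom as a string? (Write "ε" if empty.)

VYY$

(s0, yxyxyx, $) ⊢ (s1, xyxyx, YY$) ⊢ (s2, yxyx, VYY$) ⊢ (s1, xyx, YY$) ⊢ (s2, yx, VYY$) ⊢ (s1, x, YY$) ⊢ (s2, ε, VYY$)
All input consumed in state s2 with stack VYY$.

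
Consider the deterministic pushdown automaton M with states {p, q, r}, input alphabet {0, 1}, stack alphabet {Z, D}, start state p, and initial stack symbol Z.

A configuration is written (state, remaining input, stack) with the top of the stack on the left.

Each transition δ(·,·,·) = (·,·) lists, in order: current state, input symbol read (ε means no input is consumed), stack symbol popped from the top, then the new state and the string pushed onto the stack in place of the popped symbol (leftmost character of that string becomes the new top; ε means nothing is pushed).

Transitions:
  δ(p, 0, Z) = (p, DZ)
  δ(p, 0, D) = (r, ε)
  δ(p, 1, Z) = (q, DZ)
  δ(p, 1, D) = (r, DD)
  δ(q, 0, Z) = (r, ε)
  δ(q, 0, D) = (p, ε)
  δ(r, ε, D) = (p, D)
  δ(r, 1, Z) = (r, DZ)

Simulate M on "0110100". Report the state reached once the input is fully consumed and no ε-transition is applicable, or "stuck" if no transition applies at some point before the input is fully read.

p

(p, 0110100, Z)
  read 0, top Z: go to p, push DZ → (p, 110100, DZ)
  read 1, top D: go to r, push DD → (r, 10100, DDZ)
  ε-move, top D: go to p, push D → (p, 10100, DDZ)
  read 1, top D: go to r, push DD → (r, 0100, DDDZ)
  ε-move, top D: go to p, push D → (p, 0100, DDDZ)
  read 0, top D: go to r, push ε → (r, 100, DDZ)
  ε-move, top D: go to p, push D → (p, 100, DDZ)
  read 1, top D: go to r, push DD → (r, 00, DDDZ)
  ε-move, top D: go to p, push D → (p, 00, DDDZ)
  read 0, top D: go to r, push ε → (r, 0, DDZ)
  ε-move, top D: go to p, push D → (p, 0, DDZ)
  read 0, top D: go to r, push ε → (r, ε, DZ)
  ε-move, top D: go to p, push D → (p, ε, DZ)
All input consumed; M is in state p.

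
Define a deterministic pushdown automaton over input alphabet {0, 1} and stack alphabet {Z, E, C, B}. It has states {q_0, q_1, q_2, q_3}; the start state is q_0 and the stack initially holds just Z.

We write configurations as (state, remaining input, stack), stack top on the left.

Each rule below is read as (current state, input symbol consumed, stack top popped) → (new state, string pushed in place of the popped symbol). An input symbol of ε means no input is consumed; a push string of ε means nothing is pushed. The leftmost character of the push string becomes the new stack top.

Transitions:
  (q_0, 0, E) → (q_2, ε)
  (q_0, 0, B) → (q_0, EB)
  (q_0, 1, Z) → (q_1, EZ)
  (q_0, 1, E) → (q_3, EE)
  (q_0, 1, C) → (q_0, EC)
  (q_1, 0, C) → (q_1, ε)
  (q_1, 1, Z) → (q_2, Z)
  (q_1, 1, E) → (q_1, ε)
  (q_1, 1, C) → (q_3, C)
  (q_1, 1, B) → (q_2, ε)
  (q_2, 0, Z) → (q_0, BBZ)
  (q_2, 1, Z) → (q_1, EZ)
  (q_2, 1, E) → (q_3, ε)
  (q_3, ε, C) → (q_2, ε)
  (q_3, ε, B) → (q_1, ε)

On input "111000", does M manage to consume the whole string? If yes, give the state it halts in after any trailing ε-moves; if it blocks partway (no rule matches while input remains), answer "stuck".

(q_0, 111000, Z)
  read 1, top Z: go to q_1, push EZ → (q_1, 11000, EZ)
  read 1, top E: go to q_1, push ε → (q_1, 1000, Z)
  read 1, top Z: go to q_2, push Z → (q_2, 000, Z)
  read 0, top Z: go to q_0, push BBZ → (q_0, 00, BBZ)
  read 0, top B: go to q_0, push EB → (q_0, 0, EBBZ)
  read 0, top E: go to q_2, push ε → (q_2, ε, BBZ)
All input consumed; M is in state q_2.

q_2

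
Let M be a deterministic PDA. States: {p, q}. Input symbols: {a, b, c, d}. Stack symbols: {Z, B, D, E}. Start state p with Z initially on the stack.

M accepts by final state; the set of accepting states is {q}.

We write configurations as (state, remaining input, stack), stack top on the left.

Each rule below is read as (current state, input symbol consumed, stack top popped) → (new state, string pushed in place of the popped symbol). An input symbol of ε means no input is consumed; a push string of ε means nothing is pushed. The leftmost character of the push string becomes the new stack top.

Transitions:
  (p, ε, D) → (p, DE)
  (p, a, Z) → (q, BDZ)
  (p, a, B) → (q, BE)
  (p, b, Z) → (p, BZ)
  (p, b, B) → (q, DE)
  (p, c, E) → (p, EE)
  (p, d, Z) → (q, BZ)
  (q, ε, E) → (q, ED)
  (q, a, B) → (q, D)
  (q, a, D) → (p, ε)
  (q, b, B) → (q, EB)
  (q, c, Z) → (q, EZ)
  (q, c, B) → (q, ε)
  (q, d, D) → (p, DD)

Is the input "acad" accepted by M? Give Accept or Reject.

Accept

(p, acad, Z)
  read a, top Z: go to q, push BDZ → (q, cad, BDZ)
  read c, top B: go to q, push ε → (q, ad, DZ)
  read a, top D: go to p, push ε → (p, d, Z)
  read d, top Z: go to q, push BZ → (q, ε, BZ)
All input consumed; state q ∈ F.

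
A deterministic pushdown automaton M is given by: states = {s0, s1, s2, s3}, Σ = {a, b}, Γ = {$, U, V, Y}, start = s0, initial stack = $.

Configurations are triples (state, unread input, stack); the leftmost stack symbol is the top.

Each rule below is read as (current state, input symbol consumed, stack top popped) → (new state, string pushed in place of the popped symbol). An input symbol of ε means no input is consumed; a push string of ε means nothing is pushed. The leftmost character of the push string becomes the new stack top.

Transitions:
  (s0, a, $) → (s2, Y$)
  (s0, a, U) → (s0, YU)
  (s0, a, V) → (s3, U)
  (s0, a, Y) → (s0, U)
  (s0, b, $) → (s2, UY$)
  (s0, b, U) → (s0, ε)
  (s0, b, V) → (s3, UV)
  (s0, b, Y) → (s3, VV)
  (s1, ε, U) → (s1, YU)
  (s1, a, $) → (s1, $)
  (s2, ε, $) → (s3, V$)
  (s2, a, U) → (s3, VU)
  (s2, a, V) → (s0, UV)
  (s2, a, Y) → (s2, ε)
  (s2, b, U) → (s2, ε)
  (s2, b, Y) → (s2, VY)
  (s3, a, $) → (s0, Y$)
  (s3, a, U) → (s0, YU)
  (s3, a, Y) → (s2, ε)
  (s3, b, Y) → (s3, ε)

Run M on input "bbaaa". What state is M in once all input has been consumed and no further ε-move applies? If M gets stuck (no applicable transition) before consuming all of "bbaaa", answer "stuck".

stuck

(s0, bbaaa, $) ⊢ (s2, baaa, UY$) ⊢ (s2, aaa, Y$) ⊢ (s2, aa, $) ⊢ (s3, aa, V$)
No transition for (s3, a, top V); M blocks with input aa remaining.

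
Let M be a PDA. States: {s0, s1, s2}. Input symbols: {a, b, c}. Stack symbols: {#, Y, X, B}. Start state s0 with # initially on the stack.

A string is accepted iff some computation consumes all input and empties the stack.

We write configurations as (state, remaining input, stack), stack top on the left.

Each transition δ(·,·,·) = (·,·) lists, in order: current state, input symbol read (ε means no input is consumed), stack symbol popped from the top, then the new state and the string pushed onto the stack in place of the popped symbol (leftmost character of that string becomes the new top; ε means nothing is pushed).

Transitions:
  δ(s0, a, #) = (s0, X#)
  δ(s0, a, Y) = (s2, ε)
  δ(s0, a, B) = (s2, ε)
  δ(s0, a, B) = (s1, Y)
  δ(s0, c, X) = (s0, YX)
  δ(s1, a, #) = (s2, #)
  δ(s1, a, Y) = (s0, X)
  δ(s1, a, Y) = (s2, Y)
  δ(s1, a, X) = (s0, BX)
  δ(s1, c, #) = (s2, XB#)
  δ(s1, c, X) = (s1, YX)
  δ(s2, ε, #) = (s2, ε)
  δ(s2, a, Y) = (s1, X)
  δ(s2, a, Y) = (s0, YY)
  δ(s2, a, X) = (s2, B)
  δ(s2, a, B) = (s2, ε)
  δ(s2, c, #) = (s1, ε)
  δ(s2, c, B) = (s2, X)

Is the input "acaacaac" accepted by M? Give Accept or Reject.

One accepting computation: (s0, acaacaac, #) ⊢ (s0, caacaac, X#) ⊢ (s0, aacaac, YX#) ⊢ (s2, acaac, X#) ⊢ (s2, caac, B#) ⊢ (s2, aac, X#) ⊢ (s2, ac, B#) ⊢ (s2, c, #) ⊢ (s1, ε, ε)
All input consumed and the stack is empty.

Accept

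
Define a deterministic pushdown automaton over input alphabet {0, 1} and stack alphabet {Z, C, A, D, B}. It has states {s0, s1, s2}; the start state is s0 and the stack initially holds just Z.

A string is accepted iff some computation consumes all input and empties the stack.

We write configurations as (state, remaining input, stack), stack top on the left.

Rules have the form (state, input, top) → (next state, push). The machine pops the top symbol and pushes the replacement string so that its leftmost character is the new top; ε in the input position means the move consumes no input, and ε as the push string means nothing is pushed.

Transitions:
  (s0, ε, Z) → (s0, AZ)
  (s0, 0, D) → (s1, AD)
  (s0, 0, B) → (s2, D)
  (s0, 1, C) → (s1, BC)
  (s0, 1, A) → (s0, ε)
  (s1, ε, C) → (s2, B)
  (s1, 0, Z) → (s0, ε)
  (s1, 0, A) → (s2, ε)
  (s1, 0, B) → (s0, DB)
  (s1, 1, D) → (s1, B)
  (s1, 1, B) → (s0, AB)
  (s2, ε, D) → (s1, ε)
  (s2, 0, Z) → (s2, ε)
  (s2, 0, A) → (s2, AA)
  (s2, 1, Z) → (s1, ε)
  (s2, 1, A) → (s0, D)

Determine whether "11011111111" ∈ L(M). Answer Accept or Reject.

Reject

(s0, 11011111111, Z)
  ε-move, top Z: go to s0, push AZ → (s0, 11011111111, AZ)
  read 1, top A: go to s0, push ε → (s0, 1011111111, Z)
  ε-move, top Z: go to s0, push AZ → (s0, 1011111111, AZ)
  read 1, top A: go to s0, push ε → (s0, 011111111, Z)
  ε-move, top Z: go to s0, push AZ → (s0, 011111111, AZ)
No transition applies at (s0, 011111111, AZ); input not fully consumed.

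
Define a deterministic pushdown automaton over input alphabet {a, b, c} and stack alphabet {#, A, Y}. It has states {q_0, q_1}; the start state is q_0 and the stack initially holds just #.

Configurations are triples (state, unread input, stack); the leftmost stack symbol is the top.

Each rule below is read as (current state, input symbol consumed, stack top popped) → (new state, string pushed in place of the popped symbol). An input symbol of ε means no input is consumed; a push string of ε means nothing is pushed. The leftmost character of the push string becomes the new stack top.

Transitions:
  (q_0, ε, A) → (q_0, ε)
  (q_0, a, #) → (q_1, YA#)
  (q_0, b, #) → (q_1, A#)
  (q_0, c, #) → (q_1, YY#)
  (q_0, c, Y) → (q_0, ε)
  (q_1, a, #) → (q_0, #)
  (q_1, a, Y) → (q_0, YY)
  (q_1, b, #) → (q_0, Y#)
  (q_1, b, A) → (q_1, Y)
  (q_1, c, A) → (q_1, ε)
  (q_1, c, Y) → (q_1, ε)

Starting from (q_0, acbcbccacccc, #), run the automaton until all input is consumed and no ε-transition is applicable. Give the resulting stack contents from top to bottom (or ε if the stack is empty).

YY#

(q_0, acbcbccacccc, #)
  read a, top #: go to q_1, push YA# → (q_1, cbcbccacccc, YA#)
  read c, top Y: go to q_1, push ε → (q_1, bcbccacccc, A#)
  read b, top A: go to q_1, push Y → (q_1, cbccacccc, Y#)
  read c, top Y: go to q_1, push ε → (q_1, bccacccc, #)
  read b, top #: go to q_0, push Y# → (q_0, ccacccc, Y#)
  read c, top Y: go to q_0, push ε → (q_0, cacccc, #)
  read c, top #: go to q_1, push YY# → (q_1, acccc, YY#)
  read a, top Y: go to q_0, push YY → (q_0, cccc, YYY#)
  read c, top Y: go to q_0, push ε → (q_0, ccc, YY#)
  read c, top Y: go to q_0, push ε → (q_0, cc, Y#)
  read c, top Y: go to q_0, push ε → (q_0, c, #)
  read c, top #: go to q_1, push YY# → (q_1, ε, YY#)
All input consumed in state q_1 with stack YY#.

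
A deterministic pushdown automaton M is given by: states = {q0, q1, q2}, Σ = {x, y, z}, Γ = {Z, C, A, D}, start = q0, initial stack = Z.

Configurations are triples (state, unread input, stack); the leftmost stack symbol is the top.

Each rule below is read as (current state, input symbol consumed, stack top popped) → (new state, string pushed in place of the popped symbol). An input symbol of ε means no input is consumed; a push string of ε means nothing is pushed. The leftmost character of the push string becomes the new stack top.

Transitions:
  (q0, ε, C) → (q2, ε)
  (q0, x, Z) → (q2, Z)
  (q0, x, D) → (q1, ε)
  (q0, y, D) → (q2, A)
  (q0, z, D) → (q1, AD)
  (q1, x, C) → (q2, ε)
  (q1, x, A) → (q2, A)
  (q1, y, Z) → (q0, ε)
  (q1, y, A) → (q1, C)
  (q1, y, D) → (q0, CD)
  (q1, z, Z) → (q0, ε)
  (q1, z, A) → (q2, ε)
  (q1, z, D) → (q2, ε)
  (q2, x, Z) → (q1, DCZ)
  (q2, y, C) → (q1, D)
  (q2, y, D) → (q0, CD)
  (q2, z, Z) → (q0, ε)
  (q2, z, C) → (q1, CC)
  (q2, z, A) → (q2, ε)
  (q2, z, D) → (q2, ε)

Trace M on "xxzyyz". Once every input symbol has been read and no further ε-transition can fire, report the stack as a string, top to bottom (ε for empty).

(q0, xxzyyz, Z)
  read x, top Z: go to q2, push Z → (q2, xzyyz, Z)
  read x, top Z: go to q1, push DCZ → (q1, zyyz, DCZ)
  read z, top D: go to q2, push ε → (q2, yyz, CZ)
  read y, top C: go to q1, push D → (q1, yz, DZ)
  read y, top D: go to q0, push CD → (q0, z, CDZ)
  ε-move, top C: go to q2, push ε → (q2, z, DZ)
  read z, top D: go to q2, push ε → (q2, ε, Z)
All input consumed in state q2 with stack Z.

Z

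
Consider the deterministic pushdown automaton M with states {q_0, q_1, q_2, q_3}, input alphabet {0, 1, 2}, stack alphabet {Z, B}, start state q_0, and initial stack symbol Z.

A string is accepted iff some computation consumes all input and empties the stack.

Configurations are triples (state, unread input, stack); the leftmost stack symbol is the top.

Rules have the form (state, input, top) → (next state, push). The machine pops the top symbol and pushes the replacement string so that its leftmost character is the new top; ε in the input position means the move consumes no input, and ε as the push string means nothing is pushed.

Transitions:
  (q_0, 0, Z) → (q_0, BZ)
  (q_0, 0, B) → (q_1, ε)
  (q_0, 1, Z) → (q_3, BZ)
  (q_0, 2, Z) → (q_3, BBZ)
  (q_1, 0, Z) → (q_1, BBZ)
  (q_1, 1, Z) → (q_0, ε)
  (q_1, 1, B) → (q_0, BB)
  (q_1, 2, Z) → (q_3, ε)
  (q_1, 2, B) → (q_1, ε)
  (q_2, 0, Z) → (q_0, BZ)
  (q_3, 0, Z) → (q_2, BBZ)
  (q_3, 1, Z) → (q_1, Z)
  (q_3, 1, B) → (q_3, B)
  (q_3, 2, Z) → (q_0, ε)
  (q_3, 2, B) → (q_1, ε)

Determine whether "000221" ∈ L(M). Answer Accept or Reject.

(q_0, 000221, Z)
  read 0, top Z: go to q_0, push BZ → (q_0, 00221, BZ)
  read 0, top B: go to q_1, push ε → (q_1, 0221, Z)
  read 0, top Z: go to q_1, push BBZ → (q_1, 221, BBZ)
  read 2, top B: go to q_1, push ε → (q_1, 21, BZ)
  read 2, top B: go to q_1, push ε → (q_1, 1, Z)
  read 1, top Z: go to q_0, push ε → (q_0, ε, ε)
All input consumed and the stack is empty.

Accept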